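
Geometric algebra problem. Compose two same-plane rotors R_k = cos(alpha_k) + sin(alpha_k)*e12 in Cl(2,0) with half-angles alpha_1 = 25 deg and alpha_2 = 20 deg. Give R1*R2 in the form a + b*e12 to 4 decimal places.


Same-plane rotors commute and their half-angles add:
R1*R2 = cos(a1 + a2) + sin(a1 + a2)*e12.
a1 + a2 = 25 + 20 = 45 deg
cos(45 deg) = 0.7071
sin(45 deg) = 0.7071
R1*R2 = 0.7071 + 0.7071*e12


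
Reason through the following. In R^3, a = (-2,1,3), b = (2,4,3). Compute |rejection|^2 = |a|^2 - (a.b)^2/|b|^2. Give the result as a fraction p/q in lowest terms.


|a|^2 = (-2)^2 + 1^2 + 3^2 = 14
|b|^2 = 2^2 + 4^2 + 3^2 = 29
a . b = (-2)*2 + 1*4 + 3*3 = 9
(a.b)^2 = 9^2 = 81
|rej|^2 = 14 - 81/29
= (406 - 81)/29
= 325/29
In lowest terms: 325/29


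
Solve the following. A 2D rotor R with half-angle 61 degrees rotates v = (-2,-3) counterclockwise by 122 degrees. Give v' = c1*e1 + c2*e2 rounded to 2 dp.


Rotor R = cos(61deg) - sin(61deg)*e12
Rotation angle theta = 2 * 61 = 122 degrees
v' = R*v*~R rotates v by theta.
cos(122deg) = -0.5299, sin(122deg) = 0.8480
v'_1 = -2*cos(122deg) - (-3)*sin(122deg)
= -2*(-0.5299) - (-3)*0.8480
= 3.60
v'_2 = -2*sin(122deg) + (-3)*cos(122deg)
= -2*0.8480 + (-3)*(-0.5299)
= -0.11
v' = 3.60*e1 - 0.11*e2


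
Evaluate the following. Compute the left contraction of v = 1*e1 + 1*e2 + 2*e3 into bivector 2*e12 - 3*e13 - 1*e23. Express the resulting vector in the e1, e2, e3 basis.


Left contraction v _| B = <vB>_1 (grade-1 part of the geometric product vB).
Using e1_|e12 = e2, e2_|e12 = -e1, e1_|e13 = e3, e3_|e13 = -e1, e2_|e23 = e3, e3_|e23 = -e2:
e1 coeff: -v2*b12 - v3*b13 = -(1)*(2) - (2)*(-3) = 4
e2 coeff: v1*b12 - v3*b23 = (1)*(2) - (2)*(-1) = 4
e3 coeff: v1*b13 + v2*b23 = (1)*(-3) + (1)*(-1) = -4
v _| B = 4*e1 + 4*e2 - 4*e3


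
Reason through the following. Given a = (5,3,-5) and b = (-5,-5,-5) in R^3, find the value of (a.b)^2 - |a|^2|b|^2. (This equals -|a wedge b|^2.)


a . b = 5*(-5) + 3*(-5) + (-5)*(-5)
= -25 + (-15) + 25 = -15
|a|^2 = 5^2 + 3^2 + (-5)^2 = 59
|b|^2 = (-5)^2 + (-5)^2 + (-5)^2 = 75
(a.b)^2 = (-15)^2 = 225
|a|^2 * |b|^2 = 59 * 75 = 4425
Result = 225 - 4425 = -4200


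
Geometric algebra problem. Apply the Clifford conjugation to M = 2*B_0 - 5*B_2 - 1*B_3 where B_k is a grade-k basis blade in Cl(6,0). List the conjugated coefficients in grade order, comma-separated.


Clifford conjugate sign for grade k: (-1)^(k(k+1)/2)
Grade 0: (-1)^(0*1/2) = (-1)^0 = 1, coeff 2 -> 2
Grade 2: (-1)^(2*3/2) = (-1)^3 = -1, coeff -5 -> 5
Grade 3: (-1)^(3*4/2) = (-1)^6 = 1, coeff -1 -> -1
Conjugated coefficients: 2, 5, -1


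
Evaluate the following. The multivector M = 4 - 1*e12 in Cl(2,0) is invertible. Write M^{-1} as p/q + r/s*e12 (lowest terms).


M = 4 - 1*e12, where e12^2 = -1.
Since M commutes with its reverse ~M = a - b*e12, M * ~M = a^2 - b^2*e12^2 = a^2 + b^2.
So M^{-1} = ~M / (a^2 + b^2) = (a - b*e12)/(a^2 + b^2).
a^2 + b^2 = 16 + 1 = 17
Scalar part = 4/17 = 4/17
Bivector coeff = 1/17 = 1/17
M^{-1} = 4/17 + 1/17*e12


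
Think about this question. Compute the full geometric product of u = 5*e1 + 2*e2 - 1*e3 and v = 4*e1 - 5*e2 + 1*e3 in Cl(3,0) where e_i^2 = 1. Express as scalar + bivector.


In Cl(3,0): e_i^2 = 1, e_ie_j = -e_je_i for i != j.
Scalar part = u . v = 5*4 + 2*(-5) + (-1)*1
= 20 + (-10) + (-1) = 9
e12 coeff = 5*(-5) - 2*4 = -25 - 8 = -33
e13 coeff = 5*1 - (-1)*4 = 5 - (-4) = 9
e23 coeff = 2*1 - (-1)*(-5) = 2 - 5 = -3
uv = 9 - 33*e12 + 9*e13 - 3*e23


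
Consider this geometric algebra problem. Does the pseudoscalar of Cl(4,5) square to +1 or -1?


The pseudoscalar I = e1...e_n (product of all n generators) of Cl(p,q) satisfies I^2 = (-1)^(q + n(n-1)/2).
p = 4, q = 5, n = p + q = 9
n(n-1)/2 = 9 * 8 / 2 = 36
Exponent = q + n(n-1)/2 = 5 + 36 = 41
I^2 = (-1)^41 = -1


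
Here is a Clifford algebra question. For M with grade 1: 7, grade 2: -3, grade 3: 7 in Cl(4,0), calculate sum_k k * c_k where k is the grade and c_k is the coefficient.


Grade-weighted sum = sum of grade_k * coefficient_k
1*7 = 7
2*(-3) = -6
3*7 = 21
Total = 7 + (-6) + 21 = 22


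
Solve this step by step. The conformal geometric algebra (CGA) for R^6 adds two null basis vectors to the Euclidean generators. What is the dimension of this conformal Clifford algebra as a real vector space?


The conformal model of R^6 uses Cl(7,1): the 6 Euclidean generators plus two extra orthogonal generators e+ (e+^2 = +1) and e- (e-^2 = -1), from which the null vectors e0, einf are built.
Number of generators m = 6 + 2 = 8.
dim Cl(p,q) = 2^m = 2^8 = 256


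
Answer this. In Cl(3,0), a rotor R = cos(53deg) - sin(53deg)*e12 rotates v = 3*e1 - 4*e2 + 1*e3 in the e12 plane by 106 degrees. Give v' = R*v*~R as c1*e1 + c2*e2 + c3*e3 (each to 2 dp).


Rotor R = cos(53deg) - sin(53deg)*e12
Rotation angle theta = 2 * 53 = 106 degrees in the e12 plane (e1 -> e2).
The component perpendicular to the plane (e3) is invariant: v'_3 = v3 = 1.00
cos(106deg) = -0.2756, sin(106deg) = 0.9613
v'_1 = v1*cos(theta) - v2*sin(theta) = 3*(-0.2756) - (-4)*0.9613 = 3.02
v'_2 = v1*sin(theta) + v2*cos(theta) = 3*0.9613 + (-4)*(-0.2756) = 3.99
v' = 3.02*e1 + 3.99*e2 + 1.00*e3


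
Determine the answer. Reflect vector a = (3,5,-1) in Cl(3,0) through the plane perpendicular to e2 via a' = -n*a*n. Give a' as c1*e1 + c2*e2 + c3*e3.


Reflection formula: a' = -n*a*n, with n = e2 (unit vector, n^2 = 1).
For reflection through hyperplane perp to e2:
The component along e2 flips sign, others stay.
a = (3, 5, -1)
a' = (3, -5, -1)
a' = 3*e1 - 5*e2 - 1*e3


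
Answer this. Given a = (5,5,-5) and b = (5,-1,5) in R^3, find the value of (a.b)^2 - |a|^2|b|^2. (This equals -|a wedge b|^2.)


a . b = 5*5 + 5*(-1) + (-5)*5
= 25 + (-5) + (-25) = -5
|a|^2 = 5^2 + 5^2 + (-5)^2 = 75
|b|^2 = 5^2 + (-1)^2 + 5^2 = 51
(a.b)^2 = (-5)^2 = 25
|a|^2 * |b|^2 = 75 * 51 = 3825
Result = 25 - 3825 = -3800


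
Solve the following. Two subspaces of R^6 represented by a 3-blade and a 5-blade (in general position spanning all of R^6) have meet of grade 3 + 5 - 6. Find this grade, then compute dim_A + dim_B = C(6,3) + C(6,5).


Meet grade = grade(A) + grade(B) - n
= 3 + 5 - 6 = 2
C(6,3) = 20
C(6,5) = 6
dim_A + dim_B = 20 + 6 = 26


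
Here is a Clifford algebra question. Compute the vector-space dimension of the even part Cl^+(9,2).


Even subalgebra dimension = 2^(n-1)
n = 9 + 2 = 11
2^(11 - 1) = 2^10 = 1024
Verification: sum of C(11,k) for even k = 1 + 55 + 330 + 462 + 165 + 11 = 1024
Result = 1024


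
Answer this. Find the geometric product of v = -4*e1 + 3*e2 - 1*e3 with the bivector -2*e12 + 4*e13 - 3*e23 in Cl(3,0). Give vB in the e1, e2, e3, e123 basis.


vB has grade-1 (vector) and grade-3 (trivector) parts: vB = (v _| B) + (v ^ B).
Vector part <vB>_1:
  e1: -v2*b12 - v3*b13 = -(3)*(-2) - (-1)*(4) = 10
  e2: v1*b12 - v3*b23 = (-4)*(-2) - (-1)*(-3) = 5
  e3: v1*b13 + v2*b23 = (-4)*(4) + (3)*(-3) = -25
Trivector part <vB>_3:
  e123: v1*b23 - v2*b13 + v3*b12 = (-4)*(-3) - (3)*(4) + (-1)*(-2) = 2
vB = 10*e1 + 5*e2 - 25*e3 + 2*e123


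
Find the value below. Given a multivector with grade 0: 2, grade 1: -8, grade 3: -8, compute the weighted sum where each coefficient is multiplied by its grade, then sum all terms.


Grade-weighted sum = sum of grade_k * coefficient_k
0*2 = 0
1*(-8) = -8
3*(-8) = -24
Total = 0 + (-8) + (-24) = -32


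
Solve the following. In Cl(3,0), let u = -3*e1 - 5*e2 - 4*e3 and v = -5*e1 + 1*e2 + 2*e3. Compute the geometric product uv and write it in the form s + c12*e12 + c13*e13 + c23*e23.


In Cl(3,0): e_i^2 = 1, e_ie_j = -e_je_i for i != j.
Scalar part = u . v = (-3)*(-5) + (-5)*1 + (-4)*2
= 15 + (-5) + (-8) = 2
e12 coeff = (-3)*1 - (-5)*(-5) = -3 - 25 = -28
e13 coeff = (-3)*2 - (-4)*(-5) = -6 - 20 = -26
e23 coeff = (-5)*2 - (-4)*1 = -10 - (-4) = -6
uv = 2 - 28*e12 - 26*e13 - 6*e23


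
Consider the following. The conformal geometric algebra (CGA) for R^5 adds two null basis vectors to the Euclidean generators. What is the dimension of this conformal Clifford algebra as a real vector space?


The conformal model of R^5 uses Cl(6,1): the 5 Euclidean generators plus two extra orthogonal generators e+ (e+^2 = +1) and e- (e-^2 = -1), from which the null vectors e0, einf are built.
Number of generators m = 5 + 2 = 7.
dim Cl(p,q) = 2^m = 2^7 = 128


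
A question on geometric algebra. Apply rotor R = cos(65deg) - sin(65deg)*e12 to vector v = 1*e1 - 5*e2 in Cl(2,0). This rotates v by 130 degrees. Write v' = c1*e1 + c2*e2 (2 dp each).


Rotor R = cos(65deg) - sin(65deg)*e12
Rotation angle theta = 2 * 65 = 130 degrees
v' = R*v*~R rotates v by theta.
cos(130deg) = -0.6428, sin(130deg) = 0.7660
v'_1 = 1*cos(130deg) - (-5)*sin(130deg)
= 1*(-0.6428) - (-5)*0.7660
= 3.19
v'_2 = 1*sin(130deg) + (-5)*cos(130deg)
= 1*0.7660 + (-5)*(-0.6428)
= 3.98
v' = 3.19*e1 + 3.98*e2


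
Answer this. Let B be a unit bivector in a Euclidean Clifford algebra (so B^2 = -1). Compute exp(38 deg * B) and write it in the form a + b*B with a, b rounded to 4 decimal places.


For a unit bivector B with B^2 = -1, the exponential series gives
e^(theta*B) = cos(theta) + sin(theta)*B (the GA analogue of Euler's formula).
theta = 38 degrees = 0.663225 rad
cos(38 deg) = 0.7880
sin(38 deg) = 0.6157
exp(theta*B) = 0.7880 + 0.6157*B


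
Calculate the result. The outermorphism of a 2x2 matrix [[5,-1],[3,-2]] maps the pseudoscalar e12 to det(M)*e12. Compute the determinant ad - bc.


The outermorphism of a linear map f sends e1^e2 to f(e1)^f(e2).
f(e1) = 5*e1 + 3*e2
f(e2) = -1*e1 - 2*e2
f(e1) ^ f(e2) = (5*e1 + 3*e2) ^ (-1*e1 - 2*e2)
= 5*(-2)*e12 + 3*(-1)*e21
= (-10 - (-3))*e12
= -7*e12
Coefficient = -7


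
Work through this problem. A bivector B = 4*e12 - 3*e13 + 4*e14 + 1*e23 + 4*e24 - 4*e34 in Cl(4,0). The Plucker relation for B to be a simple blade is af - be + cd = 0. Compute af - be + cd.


Plucker relation: af - be + cd
a*f = 4*(-4) = -16
b*e = (-3)*4 = -12
c*d = 4*1 = 4
af - be + cd = -16 - (-12) + 4
= 0


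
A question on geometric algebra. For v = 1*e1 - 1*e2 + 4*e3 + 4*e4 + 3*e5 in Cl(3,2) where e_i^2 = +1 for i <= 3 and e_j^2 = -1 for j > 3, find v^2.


v^2 = sum of c_i^2 * e_i^2
Positive signature terms (e_i^2 = +1): 1^2 + (-1)^2 + 4^2 = 18
Negative signature terms (e_j^2 = -1): 4^2 + 3^2 = 25
v^2 = 18 - 25 = -7


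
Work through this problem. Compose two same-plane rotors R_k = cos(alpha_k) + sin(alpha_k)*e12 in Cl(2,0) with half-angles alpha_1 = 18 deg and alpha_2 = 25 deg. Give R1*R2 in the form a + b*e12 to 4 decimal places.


Same-plane rotors commute and their half-angles add:
R1*R2 = cos(a1 + a2) + sin(a1 + a2)*e12.
a1 + a2 = 18 + 25 = 43 deg
cos(43 deg) = 0.7314
sin(43 deg) = 0.6820
R1*R2 = 0.7314 + 0.6820*e12


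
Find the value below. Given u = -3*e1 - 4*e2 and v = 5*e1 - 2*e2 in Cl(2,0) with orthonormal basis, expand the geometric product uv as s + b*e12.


Expand: (-3*e1 - 4*e2)(5*e1 - 2*e2)
= (-3)*5*e1e1 + (-3)*(-2)*e1e2 + (-4)*5*e2e1 + (-4)*(-2)*e2e2
Using e1^2 = e2^2 = 1, e2e1 = -e1e2:
Scalar part s = (-3)*5 + (-4)*(-2) = -15 + 8 = -7
Bivector part b = (-3)*(-2) - (-4)*5 = 6 - (-20) = 26
uv = -7 + 26*e12


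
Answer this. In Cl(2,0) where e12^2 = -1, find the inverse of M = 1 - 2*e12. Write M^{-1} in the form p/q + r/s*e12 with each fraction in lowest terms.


M = 1 - 2*e12, where e12^2 = -1.
Since M commutes with its reverse ~M = a - b*e12, M * ~M = a^2 - b^2*e12^2 = a^2 + b^2.
So M^{-1} = ~M / (a^2 + b^2) = (a - b*e12)/(a^2 + b^2).
a^2 + b^2 = 1 + 4 = 5
Scalar part = 1/5 = 1/5
Bivector coeff = 2/5 = 2/5
M^{-1} = 1/5 + 2/5*e12


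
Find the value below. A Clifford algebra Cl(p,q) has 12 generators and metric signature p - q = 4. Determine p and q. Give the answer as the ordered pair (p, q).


We need p + q = 12 and p - q = 4.
Adding: 2p = 12 + 4 = 16, so p = 8.
Then q = 12 - 8 = 4.
(p, q) = (8, 4)


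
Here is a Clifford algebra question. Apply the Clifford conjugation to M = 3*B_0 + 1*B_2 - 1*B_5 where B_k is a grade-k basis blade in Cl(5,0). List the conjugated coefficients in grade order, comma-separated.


Clifford conjugate sign for grade k: (-1)^(k(k+1)/2)
Grade 0: (-1)^(0*1/2) = (-1)^0 = 1, coeff 3 -> 3
Grade 2: (-1)^(2*3/2) = (-1)^3 = -1, coeff 1 -> -1
Grade 5: (-1)^(5*6/2) = (-1)^15 = -1, coeff -1 -> 1
Conjugated coefficients: 3, -1, 1


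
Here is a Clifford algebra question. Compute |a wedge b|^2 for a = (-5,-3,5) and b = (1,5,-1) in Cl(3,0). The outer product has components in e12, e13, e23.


a wedge b = (a1*b2 - a2*b1)*e12 + (a1*b3 - a3*b1)*e13 + (a2*b3 - a3*b2)*e23
e12 coeff: (-5)*5 - (-3)*1 = -25 - (-3) = -22
e13 coeff: (-5)*(-1) - 5*1 = 5 - 5 = 0
e23 coeff: (-3)*(-1) - 5*5 = 3 - 25 = -22
|a wedge b|^2 = (-22)^2 + 0^2 + (-22)^2
= 484 + 0 + 484
= 968


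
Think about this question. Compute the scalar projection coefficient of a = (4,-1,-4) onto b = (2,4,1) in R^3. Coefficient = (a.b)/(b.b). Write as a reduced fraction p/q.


Projection coefficient = (a . b) / (b . b)
a . b = 4*2 + (-1)*4 + (-4)*1
= 8 + (-4) + (-4) = 0
b . b = 2^2 + 4^2 + 1^2
= 4 + 16 + 1 = 21
Coefficient = 0/21
In lowest terms: 0/1


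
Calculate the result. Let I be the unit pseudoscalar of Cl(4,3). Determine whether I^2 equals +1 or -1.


The pseudoscalar I = e1...e_n (product of all n generators) of Cl(p,q) satisfies I^2 = (-1)^(q + n(n-1)/2).
p = 4, q = 3, n = p + q = 7
n(n-1)/2 = 7 * 6 / 2 = 21
Exponent = q + n(n-1)/2 = 3 + 21 = 24
I^2 = (-1)^24 = +1


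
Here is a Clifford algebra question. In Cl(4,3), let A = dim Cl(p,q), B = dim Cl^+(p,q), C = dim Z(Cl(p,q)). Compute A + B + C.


n = 4 + 3 = 7
Total dim = 2^7 = 128
Even subalgebra dim = 2^6 = 64
n is odd, so center dim = 2
Sum = 128 + 64 + 2 = 194


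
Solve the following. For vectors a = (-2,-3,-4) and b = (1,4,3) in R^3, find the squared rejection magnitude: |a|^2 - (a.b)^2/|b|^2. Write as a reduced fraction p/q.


|a|^2 = (-2)^2 + (-3)^2 + (-4)^2 = 29
|b|^2 = 1^2 + 4^2 + 3^2 = 26
a . b = (-2)*1 + (-3)*4 + (-4)*3 = -26
(a.b)^2 = (-26)^2 = 676
|rej|^2 = 29 - 676/26
= (754 - 676)/26
= 78/26
In lowest terms: 3/1


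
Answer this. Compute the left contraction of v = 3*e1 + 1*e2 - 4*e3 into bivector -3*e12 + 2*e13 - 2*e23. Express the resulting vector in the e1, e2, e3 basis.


Left contraction v _| B = <vB>_1 (grade-1 part of the geometric product vB).
Using e1_|e12 = e2, e2_|e12 = -e1, e1_|e13 = e3, e3_|e13 = -e1, e2_|e23 = e3, e3_|e23 = -e2:
e1 coeff: -v2*b12 - v3*b13 = -(1)*(-3) - (-4)*(2) = 11
e2 coeff: v1*b12 - v3*b23 = (3)*(-3) - (-4)*(-2) = -17
e3 coeff: v1*b13 + v2*b23 = (3)*(2) + (1)*(-2) = 4
v _| B = 11*e1 - 17*e2 + 4*e3


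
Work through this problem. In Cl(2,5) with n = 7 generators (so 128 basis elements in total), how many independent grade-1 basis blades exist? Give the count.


Number of grade-k basis blades in Cl(p,q) with n = p + q is C(n, k).
n = 2 + 5 = 7
C(7, 1) = 7! / (1! * 6!)
= 5040 / (1 * 720)
= 7


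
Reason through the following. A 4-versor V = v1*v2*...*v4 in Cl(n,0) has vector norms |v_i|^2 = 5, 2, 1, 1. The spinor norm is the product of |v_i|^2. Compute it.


Spinor norm N(V) = |v1|^2 * |v2|^2 * ... * |v4|^2
= 5 * 2 * 1 * 1
Running product: 5, 10, 10, 10
N(V) = 10


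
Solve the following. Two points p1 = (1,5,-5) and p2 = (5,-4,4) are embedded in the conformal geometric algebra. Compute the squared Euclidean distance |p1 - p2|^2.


p1 - p2 = (-4, 9, -9)
|p1 - p2|^2 = (-4)^2 + 9^2 + (-9)^2
= 16 + 81 + 81
= 178


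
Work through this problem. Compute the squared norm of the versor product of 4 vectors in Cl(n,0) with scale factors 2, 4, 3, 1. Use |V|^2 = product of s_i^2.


Each vector v_i has |v_i|^2 = s_i^2
Squared scales: 2^2 = 4, 4^2 = 16, 3^2 = 9, 1^2 = 1
|V|^2 = 4 * 16 * 9 * 1
= 576


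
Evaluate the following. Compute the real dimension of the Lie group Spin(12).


Spin(n) double-covers SO(n); both have Lie algebra so(n) of dimension n(n-1)/2.
n = 12
n(n-1) = 12 * 11 = 132
dim Spin(12) = 132/2 = 66


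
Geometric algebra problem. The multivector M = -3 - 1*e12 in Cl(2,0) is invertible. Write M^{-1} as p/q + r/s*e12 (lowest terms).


M = -3 - 1*e12, where e12^2 = -1.
Since M commutes with its reverse ~M = a - b*e12, M * ~M = a^2 - b^2*e12^2 = a^2 + b^2.
So M^{-1} = ~M / (a^2 + b^2) = (a - b*e12)/(a^2 + b^2).
a^2 + b^2 = 9 + 1 = 10
Scalar part = -3/10 = -3/10
Bivector coeff = 1/10 = 1/10
M^{-1} = -3/10 + 1/10*e12


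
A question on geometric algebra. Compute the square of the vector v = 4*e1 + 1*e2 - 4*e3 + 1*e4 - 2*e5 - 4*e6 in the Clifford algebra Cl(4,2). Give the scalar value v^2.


v^2 = sum of c_i^2 * e_i^2
Positive signature terms (e_i^2 = +1): 4^2 + 1^2 + (-4)^2 + 1^2 = 34
Negative signature terms (e_j^2 = -1): (-2)^2 + (-4)^2 = 20
v^2 = 34 - 20 = 14


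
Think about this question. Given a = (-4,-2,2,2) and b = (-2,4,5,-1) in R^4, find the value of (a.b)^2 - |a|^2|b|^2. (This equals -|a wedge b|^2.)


a . b = (-4)*(-2) + (-2)*4 + 2*5 + 2*(-1)
= 8 + (-8) + 10 + (-2) = 8
|a|^2 = (-4)^2 + (-2)^2 + 2^2 + 2^2 = 28
|b|^2 = (-2)^2 + 4^2 + 5^2 + (-1)^2 = 46
(a.b)^2 = 8^2 = 64
|a|^2 * |b|^2 = 28 * 46 = 1288
Result = 64 - 1288 = -1224


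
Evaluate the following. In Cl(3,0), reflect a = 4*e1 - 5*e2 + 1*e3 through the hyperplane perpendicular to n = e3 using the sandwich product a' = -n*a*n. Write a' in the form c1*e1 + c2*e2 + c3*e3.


Reflection formula: a' = -n*a*n, with n = e3 (unit vector, n^2 = 1).
For reflection through hyperplane perp to e3:
The component along e3 flips sign, others stay.
a = (4, -5, 1)
a' = (4, -5, -1)
a' = 4*e1 - 5*e2 - 1*e3


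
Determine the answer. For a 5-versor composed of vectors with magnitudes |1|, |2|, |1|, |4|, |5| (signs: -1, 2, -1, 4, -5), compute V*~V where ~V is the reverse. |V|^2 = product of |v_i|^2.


Each vector v_i has |v_i|^2 = s_i^2
Squared scales: (-1)^2 = 1, 2^2 = 4, (-1)^2 = 1, 4^2 = 16, (-5)^2 = 25
|V|^2 = 1 * 4 * 1 * 16 * 25
= 1600


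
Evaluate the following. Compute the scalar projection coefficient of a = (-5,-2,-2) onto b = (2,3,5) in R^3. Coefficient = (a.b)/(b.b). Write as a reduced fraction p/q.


Projection coefficient = (a . b) / (b . b)
a . b = (-5)*2 + (-2)*3 + (-2)*5
= -10 + (-6) + (-10) = -26
b . b = 2^2 + 3^2 + 5^2
= 4 + 9 + 25 = 38
Coefficient = -26/38
In lowest terms: -13/19


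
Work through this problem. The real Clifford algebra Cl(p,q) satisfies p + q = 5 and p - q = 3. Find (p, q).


We need p + q = 5 and p - q = 3.
Adding: 2p = 5 + 3 = 8, so p = 4.
Then q = 5 - 4 = 1.
(p, q) = (4, 1)


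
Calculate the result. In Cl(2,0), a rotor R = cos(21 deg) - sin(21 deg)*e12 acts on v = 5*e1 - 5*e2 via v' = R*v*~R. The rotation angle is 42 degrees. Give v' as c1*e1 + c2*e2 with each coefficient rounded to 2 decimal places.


Rotor R = cos(21deg) - sin(21deg)*e12
Rotation angle theta = 2 * 21 = 42 degrees
v' = R*v*~R rotates v by theta.
cos(42deg) = 0.7431, sin(42deg) = 0.6691
v'_1 = 5*cos(42deg) - (-5)*sin(42deg)
= 5*0.7431 - (-5)*0.6691
= 7.06
v'_2 = 5*sin(42deg) + (-5)*cos(42deg)
= 5*0.6691 + (-5)*0.7431
= -0.37
v' = 7.06*e1 - 0.37*e2


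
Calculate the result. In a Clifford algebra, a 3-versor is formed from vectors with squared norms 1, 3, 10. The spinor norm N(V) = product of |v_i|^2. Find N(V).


Spinor norm N(V) = |v1|^2 * |v2|^2 * ... * |v3|^2
= 1 * 3 * 10
Running product: 1, 3, 30
N(V) = 30


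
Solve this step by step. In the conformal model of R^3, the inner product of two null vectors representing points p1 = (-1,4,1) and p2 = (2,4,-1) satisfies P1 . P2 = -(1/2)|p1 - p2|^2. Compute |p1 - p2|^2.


p1 - p2 = (-3, 0, 2)
|p1 - p2|^2 = (-3)^2 + 0^2 + 2^2
= 9 + 0 + 4
= 13


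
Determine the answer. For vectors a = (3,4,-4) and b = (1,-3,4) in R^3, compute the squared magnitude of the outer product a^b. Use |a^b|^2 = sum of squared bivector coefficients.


a wedge b = (a1*b2 - a2*b1)*e12 + (a1*b3 - a3*b1)*e13 + (a2*b3 - a3*b2)*e23
e12 coeff: 3*(-3) - 4*1 = -9 - 4 = -13
e13 coeff: 3*4 - (-4)*1 = 12 - (-4) = 16
e23 coeff: 4*4 - (-4)*(-3) = 16 - 12 = 4
|a wedge b|^2 = (-13)^2 + 16^2 + 4^2
= 169 + 256 + 16
= 441


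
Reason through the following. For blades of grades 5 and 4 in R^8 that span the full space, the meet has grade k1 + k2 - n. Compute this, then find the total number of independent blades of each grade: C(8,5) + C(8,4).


Meet grade = grade(A) + grade(B) - n
= 5 + 4 - 8 = 1
C(8,5) = 56
C(8,4) = 70
dim_A + dim_B = 56 + 70 = 126


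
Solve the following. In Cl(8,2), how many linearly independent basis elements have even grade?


Even subalgebra dimension = 2^(n-1)
n = 8 + 2 = 10
2^(10 - 1) = 2^9 = 512
Verification: sum of C(10,k) for even k = 1 + 45 + 210 + 210 + 45 + 1 = 512
Result = 512


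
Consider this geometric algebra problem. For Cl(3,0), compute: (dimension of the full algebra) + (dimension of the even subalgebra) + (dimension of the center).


n = 3 + 0 = 3
Total dim = 2^3 = 8
Even subalgebra dim = 2^2 = 4
n is odd, so center dim = 2
Sum = 8 + 4 + 2 = 14


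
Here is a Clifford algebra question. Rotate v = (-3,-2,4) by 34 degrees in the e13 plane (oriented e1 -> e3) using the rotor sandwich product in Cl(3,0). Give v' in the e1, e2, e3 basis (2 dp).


Rotor R = cos(17deg) - sin(17deg)*e13
Rotation angle theta = 2 * 17 = 34 degrees in the e13 plane (e1 -> e3).
The component perpendicular to the plane (e2) is invariant: v'_2 = v2 = -2.00
cos(34deg) = 0.8290, sin(34deg) = 0.5592
v'_1 = v1*cos(theta) - v3*sin(theta) = -3*0.8290 - 4*0.5592 = -4.72
v'_3 = v1*sin(theta) + v3*cos(theta) = -3*0.5592 + 4*0.8290 = 1.64
v' = -4.72*e1 - 2.00*e2 + 1.64*e3


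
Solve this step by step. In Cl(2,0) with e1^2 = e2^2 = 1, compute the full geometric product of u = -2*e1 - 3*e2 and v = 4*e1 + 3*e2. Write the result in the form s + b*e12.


Expand: (-2*e1 - 3*e2)(4*e1 + 3*e2)
= (-2)*4*e1e1 + (-2)*3*e1e2 + (-3)*4*e2e1 + (-3)*3*e2e2
Using e1^2 = e2^2 = 1, e2e1 = -e1e2:
Scalar part s = (-2)*4 + (-3)*3 = -8 + (-9) = -17
Bivector part b = (-2)*3 - (-3)*4 = -6 - (-12) = 6
uv = -17 + 6*e12


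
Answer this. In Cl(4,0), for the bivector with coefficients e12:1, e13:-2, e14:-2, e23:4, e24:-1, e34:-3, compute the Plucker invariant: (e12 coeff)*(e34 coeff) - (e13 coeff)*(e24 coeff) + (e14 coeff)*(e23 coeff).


Plucker relation: af - be + cd
a*f = 1*(-3) = -3
b*e = (-2)*(-1) = 2
c*d = (-2)*4 = -8
af - be + cd = -3 - 2 + (-8)
= -13


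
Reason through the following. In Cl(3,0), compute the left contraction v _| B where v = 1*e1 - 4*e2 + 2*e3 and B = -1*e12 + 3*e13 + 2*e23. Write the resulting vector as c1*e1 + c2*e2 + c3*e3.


Left contraction v _| B = <vB>_1 (grade-1 part of the geometric product vB).
Using e1_|e12 = e2, e2_|e12 = -e1, e1_|e13 = e3, e3_|e13 = -e1, e2_|e23 = e3, e3_|e23 = -e2:
e1 coeff: -v2*b12 - v3*b13 = -(-4)*(-1) - (2)*(3) = -10
e2 coeff: v1*b12 - v3*b23 = (1)*(-1) - (2)*(2) = -5
e3 coeff: v1*b13 + v2*b23 = (1)*(3) + (-4)*(2) = -5
v _| B = -10*e1 - 5*e2 - 5*e3


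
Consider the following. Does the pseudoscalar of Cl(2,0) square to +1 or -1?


The pseudoscalar I = e1...e_n (product of all n generators) of Cl(p,q) satisfies I^2 = (-1)^(q + n(n-1)/2).
p = 2, q = 0, n = p + q = 2
n(n-1)/2 = 2 * 1 / 2 = 1
Exponent = q + n(n-1)/2 = 0 + 1 = 1
I^2 = (-1)^1 = -1


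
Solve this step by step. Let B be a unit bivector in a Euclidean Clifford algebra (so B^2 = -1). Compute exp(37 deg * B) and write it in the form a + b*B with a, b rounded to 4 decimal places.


For a unit bivector B with B^2 = -1, the exponential series gives
e^(theta*B) = cos(theta) + sin(theta)*B (the GA analogue of Euler's formula).
theta = 37 degrees = 0.645772 rad
cos(37 deg) = 0.7986
sin(37 deg) = 0.6018
exp(theta*B) = 0.7986 + 0.6018*B


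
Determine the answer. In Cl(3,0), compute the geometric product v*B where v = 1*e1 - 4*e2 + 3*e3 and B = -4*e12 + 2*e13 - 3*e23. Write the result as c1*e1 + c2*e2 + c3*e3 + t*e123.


vB has grade-1 (vector) and grade-3 (trivector) parts: vB = (v _| B) + (v ^ B).
Vector part <vB>_1:
  e1: -v2*b12 - v3*b13 = -(-4)*(-4) - (3)*(2) = -22
  e2: v1*b12 - v3*b23 = (1)*(-4) - (3)*(-3) = 5
  e3: v1*b13 + v2*b23 = (1)*(2) + (-4)*(-3) = 14
Trivector part <vB>_3:
  e123: v1*b23 - v2*b13 + v3*b12 = (1)*(-3) - (-4)*(2) + (3)*(-4) = -7
vB = -22*e1 + 5*e2 + 14*e3 - 7*e123


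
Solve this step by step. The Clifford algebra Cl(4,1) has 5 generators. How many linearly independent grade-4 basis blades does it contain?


Number of grade-k basis blades in Cl(p,q) with n = p + q is C(n, k).
n = 4 + 1 = 5
C(5, 4) = 5! / (4! * 1!)
= 120 / (24 * 1)
= 5


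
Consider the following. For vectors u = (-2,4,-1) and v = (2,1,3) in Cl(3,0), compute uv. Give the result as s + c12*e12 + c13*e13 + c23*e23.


In Cl(3,0): e_i^2 = 1, e_ie_j = -e_je_i for i != j.
Scalar part = u . v = (-2)*2 + 4*1 + (-1)*3
= -4 + 4 + (-3) = -3
e12 coeff = (-2)*1 - 4*2 = -2 - 8 = -10
e13 coeff = (-2)*3 - (-1)*2 = -6 - (-2) = -4
e23 coeff = 4*3 - (-1)*1 = 12 - (-1) = 13
uv = -3 - 10*e12 - 4*e13 + 13*e23


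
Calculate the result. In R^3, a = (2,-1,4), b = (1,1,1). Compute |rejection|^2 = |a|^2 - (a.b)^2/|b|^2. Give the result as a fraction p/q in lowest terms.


|a|^2 = 2^2 + (-1)^2 + 4^2 = 21
|b|^2 = 1^2 + 1^2 + 1^2 = 3
a . b = 2*1 + (-1)*1 + 4*1 = 5
(a.b)^2 = 5^2 = 25
|rej|^2 = 21 - 25/3
= (63 - 25)/3
= 38/3
In lowest terms: 38/3


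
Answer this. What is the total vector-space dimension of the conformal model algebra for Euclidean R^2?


The conformal model of R^2 uses Cl(3,1): the 2 Euclidean generators plus two extra orthogonal generators e+ (e+^2 = +1) and e- (e-^2 = -1), from which the null vectors e0, einf are built.
Number of generators m = 2 + 2 = 4.
dim Cl(p,q) = 2^m = 2^4 = 16


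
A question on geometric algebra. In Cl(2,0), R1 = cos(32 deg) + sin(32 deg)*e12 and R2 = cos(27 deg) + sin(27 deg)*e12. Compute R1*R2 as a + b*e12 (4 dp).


Same-plane rotors commute and their half-angles add:
R1*R2 = cos(a1 + a2) + sin(a1 + a2)*e12.
a1 + a2 = 32 + 27 = 59 deg
cos(59 deg) = 0.5150
sin(59 deg) = 0.8572
R1*R2 = 0.5150 + 0.8572*e12


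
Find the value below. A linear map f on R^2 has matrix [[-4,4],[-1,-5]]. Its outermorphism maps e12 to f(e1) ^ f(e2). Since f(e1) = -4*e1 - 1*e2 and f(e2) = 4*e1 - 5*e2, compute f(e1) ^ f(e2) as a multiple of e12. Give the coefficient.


The outermorphism of a linear map f sends e1^e2 to f(e1)^f(e2).
f(e1) = -4*e1 - 1*e2
f(e2) = 4*e1 - 5*e2
f(e1) ^ f(e2) = (-4*e1 - 1*e2) ^ (4*e1 - 5*e2)
= (-4)*(-5)*e12 + (-1)*4*e21
= (20 - (-4))*e12
= 24*e12
Coefficient = 24


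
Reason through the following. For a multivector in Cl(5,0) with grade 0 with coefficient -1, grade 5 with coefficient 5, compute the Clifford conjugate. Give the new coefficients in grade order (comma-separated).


Clifford conjugate sign for grade k: (-1)^(k(k+1)/2)
Grade 0: (-1)^(0*1/2) = (-1)^0 = 1, coeff -1 -> -1
Grade 5: (-1)^(5*6/2) = (-1)^15 = -1, coeff 5 -> -5
Conjugated coefficients: -1, -5


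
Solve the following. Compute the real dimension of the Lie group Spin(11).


Spin(n) double-covers SO(n); both have Lie algebra so(n) of dimension n(n-1)/2.
n = 11
n(n-1) = 11 * 10 = 110
dim Spin(11) = 110/2 = 55


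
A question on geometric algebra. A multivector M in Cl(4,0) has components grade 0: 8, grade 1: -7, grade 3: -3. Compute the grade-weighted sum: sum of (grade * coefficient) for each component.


Grade-weighted sum = sum of grade_k * coefficient_k
0*8 = 0
1*(-7) = -7
3*(-3) = -9
Total = 0 + (-7) + (-9) = -16


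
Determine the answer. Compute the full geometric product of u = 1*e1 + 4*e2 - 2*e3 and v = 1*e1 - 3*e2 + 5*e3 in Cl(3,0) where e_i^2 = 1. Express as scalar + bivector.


In Cl(3,0): e_i^2 = 1, e_ie_j = -e_je_i for i != j.
Scalar part = u . v = 1*1 + 4*(-3) + (-2)*5
= 1 + (-12) + (-10) = -21
e12 coeff = 1*(-3) - 4*1 = -3 - 4 = -7
e13 coeff = 1*5 - (-2)*1 = 5 - (-2) = 7
e23 coeff = 4*5 - (-2)*(-3) = 20 - 6 = 14
uv = -21 - 7*e12 + 7*e13 + 14*e23


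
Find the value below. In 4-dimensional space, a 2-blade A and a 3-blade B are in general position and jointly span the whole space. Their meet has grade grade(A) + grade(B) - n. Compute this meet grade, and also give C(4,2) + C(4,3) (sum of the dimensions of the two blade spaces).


Meet grade = grade(A) + grade(B) - n
= 2 + 3 - 4 = 1
C(4,2) = 6
C(4,3) = 4
dim_A + dim_B = 6 + 4 = 10


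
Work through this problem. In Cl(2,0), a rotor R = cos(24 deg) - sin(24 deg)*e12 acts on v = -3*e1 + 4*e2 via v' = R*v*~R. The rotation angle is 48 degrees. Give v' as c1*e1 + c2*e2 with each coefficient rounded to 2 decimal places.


Rotor R = cos(24deg) - sin(24deg)*e12
Rotation angle theta = 2 * 24 = 48 degrees
v' = R*v*~R rotates v by theta.
cos(48deg) = 0.6691, sin(48deg) = 0.7431
v'_1 = -3*cos(48deg) - 4*sin(48deg)
= -3*0.6691 - 4*0.7431
= -4.98
v'_2 = -3*sin(48deg) + 4*cos(48deg)
= -3*0.7431 + 4*0.6691
= 0.45
v' = -4.98*e1 + 0.45*e2


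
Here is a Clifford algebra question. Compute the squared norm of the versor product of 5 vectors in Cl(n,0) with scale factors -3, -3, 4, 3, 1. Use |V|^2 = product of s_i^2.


Each vector v_i has |v_i|^2 = s_i^2
Squared scales: (-3)^2 = 9, (-3)^2 = 9, 4^2 = 16, 3^2 = 9, 1^2 = 1
|V|^2 = 9 * 9 * 16 * 9 * 1
= 11664


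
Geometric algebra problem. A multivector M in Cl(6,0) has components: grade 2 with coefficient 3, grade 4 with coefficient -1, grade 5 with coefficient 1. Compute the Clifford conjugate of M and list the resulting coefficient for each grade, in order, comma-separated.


Clifford conjugate sign for grade k: (-1)^(k(k+1)/2)
Grade 2: (-1)^(2*3/2) = (-1)^3 = -1, coeff 3 -> -3
Grade 4: (-1)^(4*5/2) = (-1)^10 = 1, coeff -1 -> -1
Grade 5: (-1)^(5*6/2) = (-1)^15 = -1, coeff 1 -> -1
Conjugated coefficients: -3, -1, -1


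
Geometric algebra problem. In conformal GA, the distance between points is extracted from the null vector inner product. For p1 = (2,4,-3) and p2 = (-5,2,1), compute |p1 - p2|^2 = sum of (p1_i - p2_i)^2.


p1 - p2 = (7, 2, -4)
|p1 - p2|^2 = 7^2 + 2^2 + (-4)^2
= 49 + 4 + 16
= 69


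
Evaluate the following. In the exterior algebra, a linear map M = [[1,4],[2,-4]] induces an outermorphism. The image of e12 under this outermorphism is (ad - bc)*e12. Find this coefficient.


The outermorphism of a linear map f sends e1^e2 to f(e1)^f(e2).
f(e1) = 1*e1 + 2*e2
f(e2) = 4*e1 - 4*e2
f(e1) ^ f(e2) = (1*e1 + 2*e2) ^ (4*e1 - 4*e2)
= 1*(-4)*e12 + 2*4*e21
= (-4 - 8)*e12
= -12*e12
Coefficient = -12


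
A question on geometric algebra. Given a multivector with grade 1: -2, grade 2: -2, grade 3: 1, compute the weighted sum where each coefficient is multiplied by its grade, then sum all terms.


Grade-weighted sum = sum of grade_k * coefficient_k
1*(-2) = -2
2*(-2) = -4
3*1 = 3
Total = -2 + (-4) + 3 = -3


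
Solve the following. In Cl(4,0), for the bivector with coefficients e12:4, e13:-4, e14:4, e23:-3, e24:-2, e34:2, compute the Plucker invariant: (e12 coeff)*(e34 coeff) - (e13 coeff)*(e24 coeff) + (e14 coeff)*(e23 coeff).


Plucker relation: af - be + cd
a*f = 4*2 = 8
b*e = (-4)*(-2) = 8
c*d = 4*(-3) = -12
af - be + cd = 8 - 8 + (-12)
= -12


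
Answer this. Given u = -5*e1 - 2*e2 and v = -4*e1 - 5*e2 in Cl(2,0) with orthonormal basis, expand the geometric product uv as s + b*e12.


Expand: (-5*e1 - 2*e2)(-4*e1 - 5*e2)
= (-5)*(-4)*e1e1 + (-5)*(-5)*e1e2 + (-2)*(-4)*e2e1 + (-2)*(-5)*e2e2
Using e1^2 = e2^2 = 1, e2e1 = -e1e2:
Scalar part s = (-5)*(-4) + (-2)*(-5) = 20 + 10 = 30
Bivector part b = (-5)*(-5) - (-2)*(-4) = 25 - 8 = 17
uv = 30 + 17*e12


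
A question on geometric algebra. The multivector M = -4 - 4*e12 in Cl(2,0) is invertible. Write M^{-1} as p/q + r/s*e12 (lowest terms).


M = -4 - 4*e12, where e12^2 = -1.
Since M commutes with its reverse ~M = a - b*e12, M * ~M = a^2 - b^2*e12^2 = a^2 + b^2.
So M^{-1} = ~M / (a^2 + b^2) = (a - b*e12)/(a^2 + b^2).
a^2 + b^2 = 16 + 16 = 32
Scalar part = -4/32 = -1/8
Bivector coeff = 4/32 = 1/8
M^{-1} = -1/8 + 1/8*e12


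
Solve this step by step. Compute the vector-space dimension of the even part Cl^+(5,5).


Even subalgebra dimension = 2^(n-1)
n = 5 + 5 = 10
2^(10 - 1) = 2^9 = 512
Verification: sum of C(10,k) for even k = 1 + 45 + 210 + 210 + 45 + 1 = 512
Result = 512


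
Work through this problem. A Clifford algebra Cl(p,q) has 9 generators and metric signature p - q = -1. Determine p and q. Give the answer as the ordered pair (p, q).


We need p + q = 9 and p - q = -1.
Adding: 2p = 9 + (-1) = 8, so p = 4.
Then q = 9 - 4 = 5.
(p, q) = (4, 5)


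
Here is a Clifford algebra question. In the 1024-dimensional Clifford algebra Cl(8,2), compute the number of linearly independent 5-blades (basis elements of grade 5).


Number of grade-k basis blades in Cl(p,q) with n = p + q is C(n, k).
n = 8 + 2 = 10
C(10, 5) = 10! / (5! * 5!)
= 3628800 / (120 * 120)
= 252


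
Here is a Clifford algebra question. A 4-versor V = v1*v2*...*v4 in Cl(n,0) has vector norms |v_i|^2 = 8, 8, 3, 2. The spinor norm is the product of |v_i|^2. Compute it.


Spinor norm N(V) = |v1|^2 * |v2|^2 * ... * |v4|^2
= 8 * 8 * 3 * 2
Running product: 8, 64, 192, 384
N(V) = 384


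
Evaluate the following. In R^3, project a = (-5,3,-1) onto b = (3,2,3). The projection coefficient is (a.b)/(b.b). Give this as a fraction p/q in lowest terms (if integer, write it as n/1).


Projection coefficient = (a . b) / (b . b)
a . b = (-5)*3 + 3*2 + (-1)*3
= -15 + 6 + (-3) = -12
b . b = 3^2 + 2^2 + 3^2
= 9 + 4 + 9 = 22
Coefficient = -12/22
In lowest terms: -6/11


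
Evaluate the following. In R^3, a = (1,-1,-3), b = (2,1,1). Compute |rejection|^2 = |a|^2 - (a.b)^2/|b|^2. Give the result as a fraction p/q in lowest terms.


|a|^2 = 1^2 + (-1)^2 + (-3)^2 = 11
|b|^2 = 2^2 + 1^2 + 1^2 = 6
a . b = 1*2 + (-1)*1 + (-3)*1 = -2
(a.b)^2 = (-2)^2 = 4
|rej|^2 = 11 - 4/6
= (66 - 4)/6
= 62/6
In lowest terms: 31/3


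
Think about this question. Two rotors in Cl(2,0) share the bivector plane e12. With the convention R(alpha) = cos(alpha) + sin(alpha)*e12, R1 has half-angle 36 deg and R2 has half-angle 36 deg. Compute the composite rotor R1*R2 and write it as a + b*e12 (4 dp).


Same-plane rotors commute and their half-angles add:
R1*R2 = cos(a1 + a2) + sin(a1 + a2)*e12.
a1 + a2 = 36 + 36 = 72 deg
cos(72 deg) = 0.3090
sin(72 deg) = 0.9511
R1*R2 = 0.3090 + 0.9511*e12


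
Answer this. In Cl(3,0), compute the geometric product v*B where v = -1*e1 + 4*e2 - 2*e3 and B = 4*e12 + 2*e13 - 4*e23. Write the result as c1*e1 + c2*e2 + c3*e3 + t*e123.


vB has grade-1 (vector) and grade-3 (trivector) parts: vB = (v _| B) + (v ^ B).
Vector part <vB>_1:
  e1: -v2*b12 - v3*b13 = -(4)*(4) - (-2)*(2) = -12
  e2: v1*b12 - v3*b23 = (-1)*(4) - (-2)*(-4) = -12
  e3: v1*b13 + v2*b23 = (-1)*(2) + (4)*(-4) = -18
Trivector part <vB>_3:
  e123: v1*b23 - v2*b13 + v3*b12 = (-1)*(-4) - (4)*(2) + (-2)*(4) = -12
vB = -12*e1 - 12*e2 - 18*e3 - 12*e123


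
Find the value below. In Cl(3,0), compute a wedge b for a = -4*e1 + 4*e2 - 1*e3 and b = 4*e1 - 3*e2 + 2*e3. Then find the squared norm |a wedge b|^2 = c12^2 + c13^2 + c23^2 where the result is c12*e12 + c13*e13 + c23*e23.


a wedge b = (a1*b2 - a2*b1)*e12 + (a1*b3 - a3*b1)*e13 + (a2*b3 - a3*b2)*e23
e12 coeff: (-4)*(-3) - 4*4 = 12 - 16 = -4
e13 coeff: (-4)*2 - (-1)*4 = -8 - (-4) = -4
e23 coeff: 4*2 - (-1)*(-3) = 8 - 3 = 5
|a wedge b|^2 = (-4)^2 + (-4)^2 + 5^2
= 16 + 16 + 25
= 57


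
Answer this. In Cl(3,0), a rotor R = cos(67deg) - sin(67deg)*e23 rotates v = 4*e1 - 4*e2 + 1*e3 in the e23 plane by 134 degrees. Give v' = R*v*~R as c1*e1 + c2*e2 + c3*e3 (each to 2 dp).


Rotor R = cos(67deg) - sin(67deg)*e23
Rotation angle theta = 2 * 67 = 134 degrees in the e23 plane (e2 -> e3).
The component perpendicular to the plane (e1) is invariant: v'_1 = v1 = 4.00
cos(134deg) = -0.6947, sin(134deg) = 0.7193
v'_2 = v2*cos(theta) - v3*sin(theta) = -4*(-0.6947) - 1*0.7193 = 2.06
v'_3 = v2*sin(theta) + v3*cos(theta) = -4*0.7193 + 1*(-0.6947) = -3.57
v' = 4.00*e1 + 2.06*e2 - 3.57*e3


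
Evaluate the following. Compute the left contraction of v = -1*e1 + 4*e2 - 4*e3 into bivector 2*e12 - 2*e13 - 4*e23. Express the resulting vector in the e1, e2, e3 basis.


Left contraction v _| B = <vB>_1 (grade-1 part of the geometric product vB).
Using e1_|e12 = e2, e2_|e12 = -e1, e1_|e13 = e3, e3_|e13 = -e1, e2_|e23 = e3, e3_|e23 = -e2:
e1 coeff: -v2*b12 - v3*b13 = -(4)*(2) - (-4)*(-2) = -16
e2 coeff: v1*b12 - v3*b23 = (-1)*(2) - (-4)*(-4) = -18
e3 coeff: v1*b13 + v2*b23 = (-1)*(-2) + (4)*(-4) = -14
v _| B = -16*e1 - 18*e2 - 14*e3


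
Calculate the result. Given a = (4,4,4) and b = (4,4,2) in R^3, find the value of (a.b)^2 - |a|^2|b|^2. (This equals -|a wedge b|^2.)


a . b = 4*4 + 4*4 + 4*2
= 16 + 16 + 8 = 40
|a|^2 = 4^2 + 4^2 + 4^2 = 48
|b|^2 = 4^2 + 4^2 + 2^2 = 36
(a.b)^2 = 40^2 = 1600
|a|^2 * |b|^2 = 48 * 36 = 1728
Result = 1600 - 1728 = -128


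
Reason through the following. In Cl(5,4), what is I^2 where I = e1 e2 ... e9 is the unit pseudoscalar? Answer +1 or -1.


The pseudoscalar I = e1...e_n (product of all n generators) of Cl(p,q) satisfies I^2 = (-1)^(q + n(n-1)/2).
p = 5, q = 4, n = p + q = 9
n(n-1)/2 = 9 * 8 / 2 = 36
Exponent = q + n(n-1)/2 = 4 + 36 = 40
I^2 = (-1)^40 = +1


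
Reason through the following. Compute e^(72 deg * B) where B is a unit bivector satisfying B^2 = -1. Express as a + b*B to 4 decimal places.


For a unit bivector B with B^2 = -1, the exponential series gives
e^(theta*B) = cos(theta) + sin(theta)*B (the GA analogue of Euler's formula).
theta = 72 degrees = 1.256637 rad
cos(72 deg) = 0.3090
sin(72 deg) = 0.9511
exp(theta*B) = 0.3090 + 0.9511*B


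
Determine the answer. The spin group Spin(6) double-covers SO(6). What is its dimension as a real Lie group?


Spin(n) double-covers SO(n); both have Lie algebra so(n) of dimension n(n-1)/2.
n = 6
n(n-1) = 6 * 5 = 30
dim Spin(6) = 30/2 = 15


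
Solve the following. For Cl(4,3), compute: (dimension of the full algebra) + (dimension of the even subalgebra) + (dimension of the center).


n = 4 + 3 = 7
Total dim = 2^7 = 128
Even subalgebra dim = 2^6 = 64
n is odd, so center dim = 2
Sum = 128 + 64 + 2 = 194


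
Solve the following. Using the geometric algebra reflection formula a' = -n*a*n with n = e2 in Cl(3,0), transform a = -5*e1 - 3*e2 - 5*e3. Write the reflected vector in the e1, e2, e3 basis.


Reflection formula: a' = -n*a*n, with n = e2 (unit vector, n^2 = 1).
For reflection through hyperplane perp to e2:
The component along e2 flips sign, others stay.
a = (-5, -3, -5)
a' = (-5, 3, -5)
a' = -5*e1 + 3*e2 - 5*e3


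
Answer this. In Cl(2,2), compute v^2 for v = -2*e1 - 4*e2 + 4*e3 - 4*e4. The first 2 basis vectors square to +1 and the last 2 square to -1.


v^2 = sum of c_i^2 * e_i^2
Positive signature terms (e_i^2 = +1): (-2)^2 + (-4)^2 = 20
Negative signature terms (e_j^2 = -1): 4^2 + (-4)^2 = 32
v^2 = 20 - 32 = -12


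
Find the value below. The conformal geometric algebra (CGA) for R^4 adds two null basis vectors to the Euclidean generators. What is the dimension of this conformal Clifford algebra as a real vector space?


The conformal model of R^4 uses Cl(5,1): the 4 Euclidean generators plus two extra orthogonal generators e+ (e+^2 = +1) and e- (e-^2 = -1), from which the null vectors e0, einf are built.
Number of generators m = 4 + 2 = 6.
dim Cl(p,q) = 2^m = 2^6 = 64


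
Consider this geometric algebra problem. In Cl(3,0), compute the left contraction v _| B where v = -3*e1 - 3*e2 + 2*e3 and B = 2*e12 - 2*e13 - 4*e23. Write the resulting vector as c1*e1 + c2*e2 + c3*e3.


Left contraction v _| B = <vB>_1 (grade-1 part of the geometric product vB).
Using e1_|e12 = e2, e2_|e12 = -e1, e1_|e13 = e3, e3_|e13 = -e1, e2_|e23 = e3, e3_|e23 = -e2:
e1 coeff: -v2*b12 - v3*b13 = -(-3)*(2) - (2)*(-2) = 10
e2 coeff: v1*b12 - v3*b23 = (-3)*(2) - (2)*(-4) = 2
e3 coeff: v1*b13 + v2*b23 = (-3)*(-2) + (-3)*(-4) = 18
v _| B = 10*e1 + 2*e2 + 18*e3


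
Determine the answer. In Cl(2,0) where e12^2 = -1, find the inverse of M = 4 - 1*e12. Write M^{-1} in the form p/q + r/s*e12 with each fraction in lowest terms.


M = 4 - 1*e12, where e12^2 = -1.
Since M commutes with its reverse ~M = a - b*e12, M * ~M = a^2 - b^2*e12^2 = a^2 + b^2.
So M^{-1} = ~M / (a^2 + b^2) = (a - b*e12)/(a^2 + b^2).
a^2 + b^2 = 16 + 1 = 17
Scalar part = 4/17 = 4/17
Bivector coeff = 1/17 = 1/17
M^{-1} = 4/17 + 1/17*e12
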